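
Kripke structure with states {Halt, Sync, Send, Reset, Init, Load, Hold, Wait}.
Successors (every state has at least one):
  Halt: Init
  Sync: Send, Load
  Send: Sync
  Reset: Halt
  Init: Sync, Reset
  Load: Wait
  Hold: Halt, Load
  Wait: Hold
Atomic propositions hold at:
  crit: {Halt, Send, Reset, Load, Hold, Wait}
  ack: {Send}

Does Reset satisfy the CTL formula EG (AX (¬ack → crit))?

No

Sat(¬ack) = {Halt, Sync, Reset, Init, Load, Hold, Wait}
Sat(¬ack → crit) = {Halt, Send, Reset, Load, Hold, Wait}
Sat(AX (¬ack → crit)) = {s : every successor in {Halt, Send, Reset, Load, Hold, Wait}} = {Sync, Reset, Load, Hold, Wait}
EG (AX (¬ack → crit)): greatest fixpoint, start Z0 = {Sync, Reset, Load, Hold, Wait}, keep only states in Sat with some successor in Z. Z1 = {Sync, Load, Hold, Wait}; fixed.
Sat(EG (AX (¬ack → crit))) = {Sync, Load, Hold, Wait}
Reset ∉ Sat(EG (AX (¬ack → crit))) = {Sync, Load, Hold, Wait}, so the formula does not hold at Reset.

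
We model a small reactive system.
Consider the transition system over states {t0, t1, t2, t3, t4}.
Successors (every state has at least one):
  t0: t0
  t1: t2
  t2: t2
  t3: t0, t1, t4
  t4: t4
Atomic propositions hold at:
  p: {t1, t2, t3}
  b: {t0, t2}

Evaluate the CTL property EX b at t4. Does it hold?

Sat(EX b) = {s : some successor in {t0, t2}} = {t0, t1, t2, t3}
t4 ∉ Sat(EX b) = {t0, t1, t2, t3}, so the formula does not hold at t4.

No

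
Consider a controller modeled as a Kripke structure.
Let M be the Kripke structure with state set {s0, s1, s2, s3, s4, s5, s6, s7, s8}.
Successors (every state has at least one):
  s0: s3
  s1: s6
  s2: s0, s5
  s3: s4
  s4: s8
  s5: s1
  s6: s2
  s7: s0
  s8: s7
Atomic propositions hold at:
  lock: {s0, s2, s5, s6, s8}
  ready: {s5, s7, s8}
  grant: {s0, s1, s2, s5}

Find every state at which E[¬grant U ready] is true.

{s3, s4, s5, s7, s8}

Sat(¬grant) = {s3, s4, s6, s7, s8}
E[¬grant U ready]: least fixpoint, start Z0 = Sat(ready) = {s5, s7, s8}, add states in Sat(¬grant) with some successor in Z. Z1 = {s4, s5, s7, s8}; Z2 = {s3, s4, s5, s7, s8}; fixed.
Sat(E[¬grant U ready]) = {s3, s4, s5, s7, s8}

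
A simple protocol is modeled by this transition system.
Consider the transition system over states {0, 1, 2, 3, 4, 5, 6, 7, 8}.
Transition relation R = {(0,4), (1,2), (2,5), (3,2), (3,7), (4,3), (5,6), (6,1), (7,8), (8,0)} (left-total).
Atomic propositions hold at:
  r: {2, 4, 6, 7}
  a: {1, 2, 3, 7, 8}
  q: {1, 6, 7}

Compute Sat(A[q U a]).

A[q U a]: least fixpoint, start Z0 = Sat(a) = {1, 2, 3, 7, 8}, add states in Sat(q) with every successor in Z. Z1 = {1, 2, 3, 6, 7, 8}; fixed.
Sat(A[q U a]) = {1, 2, 3, 6, 7, 8}

{1, 2, 3, 6, 7, 8}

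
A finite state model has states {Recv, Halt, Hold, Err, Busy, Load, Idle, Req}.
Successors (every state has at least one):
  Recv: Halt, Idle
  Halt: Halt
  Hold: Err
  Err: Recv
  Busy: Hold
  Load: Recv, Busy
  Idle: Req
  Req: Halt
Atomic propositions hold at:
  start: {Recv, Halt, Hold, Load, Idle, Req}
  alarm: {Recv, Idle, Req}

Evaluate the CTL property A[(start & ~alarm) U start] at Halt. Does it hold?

Yes

Sat(~alarm) = {Halt, Hold, Err, Busy, Load}
Sat(start & ~alarm) = {Halt, Hold, Load}
A[(start & ~alarm) U start]: least fixpoint, start Z0 = Sat(start) = {Recv, Halt, Hold, Load, Idle, Req}, add states in Sat(start & ~alarm) with every successor in Z. Already a fixed point.
Sat(A[(start & ~alarm) U start]) = {Recv, Halt, Hold, Load, Idle, Req}
Halt ∈ Sat(A[(start & ~alarm) U start]) = {Recv, Halt, Hold, Load, Idle, Req}, so the formula holds at Halt.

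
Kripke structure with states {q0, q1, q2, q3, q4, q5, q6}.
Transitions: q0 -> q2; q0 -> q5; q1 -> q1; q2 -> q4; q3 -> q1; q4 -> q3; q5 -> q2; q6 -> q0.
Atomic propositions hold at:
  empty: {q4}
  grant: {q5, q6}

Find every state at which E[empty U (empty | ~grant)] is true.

{q0, q1, q2, q3, q4}

Sat(~grant) = {q0, q1, q2, q3, q4}
Sat(empty | ~grant) = {q0, q1, q2, q3, q4}
E[empty U (empty | ~grant)]: least fixpoint, start Z0 = Sat((empty | ~grant)) = {q0, q1, q2, q3, q4}, add states in Sat(empty) with some successor in Z. Already a fixed point.
Sat(E[empty U (empty | ~grant)]) = {q0, q1, q2, q3, q4}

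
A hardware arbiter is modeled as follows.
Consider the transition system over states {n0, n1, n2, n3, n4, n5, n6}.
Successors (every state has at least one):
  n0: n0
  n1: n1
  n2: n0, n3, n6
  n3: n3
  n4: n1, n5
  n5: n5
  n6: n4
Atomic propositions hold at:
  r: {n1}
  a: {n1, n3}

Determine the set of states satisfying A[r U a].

{n1, n3}

A[r U a]: least fixpoint, start Z0 = Sat(a) = {n1, n3}, add states in Sat(r) with every successor in Z. Already a fixed point.
Sat(A[r U a]) = {n1, n3}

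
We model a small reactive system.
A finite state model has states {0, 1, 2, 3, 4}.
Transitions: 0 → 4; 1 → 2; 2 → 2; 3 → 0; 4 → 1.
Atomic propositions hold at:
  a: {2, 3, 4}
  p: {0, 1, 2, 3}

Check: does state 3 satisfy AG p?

No

AG p: greatest fixpoint, start Z0 = {0, 1, 2, 3}, keep only states in Sat with every successor in Z. Z1 = {1, 2, 3}; Z2 = {1, 2}; fixed.
Sat(AG p) = {1, 2}
3 ∉ Sat(AG p) = {1, 2}, so the formula does not hold at 3.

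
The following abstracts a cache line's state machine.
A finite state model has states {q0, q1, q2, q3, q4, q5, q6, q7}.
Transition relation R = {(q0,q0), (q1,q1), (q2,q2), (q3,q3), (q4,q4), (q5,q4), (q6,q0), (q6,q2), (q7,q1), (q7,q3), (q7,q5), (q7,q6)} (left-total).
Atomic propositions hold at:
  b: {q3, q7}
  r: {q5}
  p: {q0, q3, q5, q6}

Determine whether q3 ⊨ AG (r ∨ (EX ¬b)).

No

Sat(¬b) = {q0, q1, q2, q4, q5, q6}
Sat(EX ¬b) = {s : some successor in {q0, q1, q2, q4, q5, q6}} = {q0, q1, q2, q4, q5, q6, q7}
Sat(r ∨ (EX ¬b)) = {q0, q1, q2, q4, q5, q6, q7}
AG (r ∨ (EX ¬b)): greatest fixpoint, start Z0 = {q0, q1, q2, q4, q5, q6, q7}, keep only states in Sat with every successor in Z. Z1 = {q0, q1, q2, q4, q5, q6}; fixed.
Sat(AG (r ∨ (EX ¬b))) = {q0, q1, q2, q4, q5, q6}
q3 ∉ Sat(AG (r ∨ (EX ¬b))) = {q0, q1, q2, q4, q5, q6}, so the formula does not hold at q3.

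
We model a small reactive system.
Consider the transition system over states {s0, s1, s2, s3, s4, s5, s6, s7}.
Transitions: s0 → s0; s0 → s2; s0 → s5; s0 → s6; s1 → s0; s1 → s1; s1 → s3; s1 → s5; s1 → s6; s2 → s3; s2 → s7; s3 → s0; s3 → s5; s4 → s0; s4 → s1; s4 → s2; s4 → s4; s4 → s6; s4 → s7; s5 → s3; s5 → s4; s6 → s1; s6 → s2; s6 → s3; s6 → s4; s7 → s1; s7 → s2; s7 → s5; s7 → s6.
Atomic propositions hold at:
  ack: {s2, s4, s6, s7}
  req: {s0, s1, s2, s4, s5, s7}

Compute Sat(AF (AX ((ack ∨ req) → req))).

Sat(ack ∨ req) = {s0, s1, s2, s4, s5, s6, s7}
Sat((ack ∨ req) → req) = {s0, s1, s2, s3, s4, s5, s7}
Sat(AX ((ack ∨ req) → req)) = {s : every successor in {s0, s1, s2, s3, s4, s5, s7}} = {s2, s3, s5, s6}
AF (AX ((ack ∨ req) → req)): least fixpoint, start Z0 = {s2, s3, s5, s6}, add states with every successor in Z. Already a fixed point.
Sat(AF (AX ((ack ∨ req) → req))) = {s2, s3, s5, s6}

{s2, s3, s5, s6}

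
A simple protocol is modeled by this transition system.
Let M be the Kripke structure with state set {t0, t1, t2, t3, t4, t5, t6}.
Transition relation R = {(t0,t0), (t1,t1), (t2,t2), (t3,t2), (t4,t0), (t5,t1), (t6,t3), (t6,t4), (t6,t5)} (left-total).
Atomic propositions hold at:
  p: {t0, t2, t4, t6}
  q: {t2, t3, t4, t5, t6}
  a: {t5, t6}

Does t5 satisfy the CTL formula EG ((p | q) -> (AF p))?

Sat(p | q) = {t0, t2, t3, t4, t5, t6}
AF p: least fixpoint, start Z0 = {t0, t2, t4, t6}, add states with every successor in Z. Z1 = {t0, t2, t3, t4, t6}; fixed.
Sat(AF p) = {t0, t2, t3, t4, t6}
Sat((p | q) -> (AF p)) = {t0, t1, t2, t3, t4, t6}
EG ((p | q) -> (AF p)): greatest fixpoint, start Z0 = {t0, t1, t2, t3, t4, t6}, keep only states in Sat with some successor in Z. Already a fixed point.
Sat(EG ((p | q) -> (AF p))) = {t0, t1, t2, t3, t4, t6}
t5 ∉ Sat(EG ((p | q) -> (AF p))) = {t0, t1, t2, t3, t4, t6}, so the formula does not hold at t5.

No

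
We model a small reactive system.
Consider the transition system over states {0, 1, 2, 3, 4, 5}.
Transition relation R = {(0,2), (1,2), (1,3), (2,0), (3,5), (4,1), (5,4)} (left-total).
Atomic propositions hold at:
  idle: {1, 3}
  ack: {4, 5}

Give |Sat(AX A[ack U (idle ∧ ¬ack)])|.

Sat(¬ack) = {0, 1, 2, 3}
Sat(idle ∧ ¬ack) = {1, 3}
A[ack U (idle ∧ ¬ack)]: least fixpoint, start Z0 = Sat((idle ∧ ¬ack)) = {1, 3}, add states in Sat(ack) with every successor in Z. Z1 = {1, 3, 4}; Z2 = {1, 3, 4, 5}; fixed.
Sat(A[ack U (idle ∧ ¬ack)]) = {1, 3, 4, 5}
Sat(AX A[ack U (idle ∧ ¬ack)]) = {s : every successor in {1, 3, 4, 5}} = {3, 4, 5}
|Sat(AX A[ack U (idle ∧ ¬ack)])| = |{3, 4, 5}| = 3.

3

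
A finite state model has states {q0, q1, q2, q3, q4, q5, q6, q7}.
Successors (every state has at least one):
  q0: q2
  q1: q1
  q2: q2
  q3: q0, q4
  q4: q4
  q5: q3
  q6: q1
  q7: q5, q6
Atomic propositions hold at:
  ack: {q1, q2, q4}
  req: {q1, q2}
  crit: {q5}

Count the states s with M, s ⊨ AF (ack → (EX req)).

7

Sat(EX req) = {s : some successor in {q1, q2}} = {q0, q1, q2, q6}
Sat(ack → (EX req)) = {q0, q1, q2, q3, q5, q6, q7}
AF (ack → (EX req)): least fixpoint, start Z0 = {q0, q1, q2, q3, q5, q6, q7}, add states with every successor in Z. Already a fixed point.
Sat(AF (ack → (EX req))) = {q0, q1, q2, q3, q5, q6, q7}
|Sat(AF (ack → (EX req)))| = |{q0, q1, q2, q3, q5, q6, q7}| = 7.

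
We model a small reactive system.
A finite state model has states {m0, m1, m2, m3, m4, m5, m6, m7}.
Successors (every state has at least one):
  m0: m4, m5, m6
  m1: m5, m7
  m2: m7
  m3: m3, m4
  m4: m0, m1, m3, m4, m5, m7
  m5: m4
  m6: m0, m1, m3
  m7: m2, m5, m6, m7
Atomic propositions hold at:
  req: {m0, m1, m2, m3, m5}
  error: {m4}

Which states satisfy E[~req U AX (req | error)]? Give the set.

Sat(~req) = {m4, m6, m7}
Sat(req | error) = {m0, m1, m2, m3, m4, m5}
Sat(AX (req | error)) = {s : every successor in {m0, m1, m2, m3, m4, m5}} = {m3, m5, m6}
E[~req U AX (req | error)]: least fixpoint, start Z0 = Sat(AX (req | error)) = {m3, m5, m6}, add states in Sat(~req) with some successor in Z. Z1 = {m3, m4, m5, m6, m7}; fixed.
Sat(E[~req U AX (req | error)]) = {m3, m4, m5, m6, m7}

{m3, m4, m5, m6, m7}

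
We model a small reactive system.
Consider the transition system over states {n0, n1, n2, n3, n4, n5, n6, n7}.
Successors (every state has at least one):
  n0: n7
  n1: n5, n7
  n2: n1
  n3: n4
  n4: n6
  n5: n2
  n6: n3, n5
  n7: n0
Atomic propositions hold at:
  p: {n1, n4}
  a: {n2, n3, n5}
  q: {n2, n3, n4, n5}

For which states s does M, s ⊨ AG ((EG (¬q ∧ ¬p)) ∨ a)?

{n0, n7}

Sat(¬q) = {n0, n1, n6, n7}
Sat(¬p) = {n0, n2, n3, n5, n6, n7}
Sat(¬q ∧ ¬p) = {n0, n6, n7}
EG (¬q ∧ ¬p): greatest fixpoint, start Z0 = {n0, n6, n7}, keep only states in Sat with some successor in Z. Z1 = {n0, n7}; fixed.
Sat(EG (¬q ∧ ¬p)) = {n0, n7}
Sat((EG (¬q ∧ ¬p)) ∨ a) = {n0, n2, n3, n5, n7}
AG ((EG (¬q ∧ ¬p)) ∨ a): greatest fixpoint, start Z0 = {n0, n2, n3, n5, n7}, keep only states in Sat with every successor in Z. Z1 = {n0, n5, n7}; Z2 = {n0, n7}; fixed.
Sat(AG ((EG (¬q ∧ ¬p)) ∨ a)) = {n0, n7}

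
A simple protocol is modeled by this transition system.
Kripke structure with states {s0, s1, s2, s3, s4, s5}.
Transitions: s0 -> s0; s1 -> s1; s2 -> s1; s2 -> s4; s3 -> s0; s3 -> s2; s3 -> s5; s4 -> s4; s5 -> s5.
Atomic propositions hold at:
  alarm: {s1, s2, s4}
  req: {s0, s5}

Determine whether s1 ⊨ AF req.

No

AF req: least fixpoint, start Z0 = {s0, s5}, add states with every successor in Z. Already a fixed point.
Sat(AF req) = {s0, s5}
s1 ∉ Sat(AF req) = {s0, s5}, so the formula does not hold at s1.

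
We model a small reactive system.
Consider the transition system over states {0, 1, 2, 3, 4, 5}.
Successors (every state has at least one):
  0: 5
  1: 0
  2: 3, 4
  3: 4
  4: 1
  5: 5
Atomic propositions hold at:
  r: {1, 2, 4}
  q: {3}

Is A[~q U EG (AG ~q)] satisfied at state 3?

No

Sat(~q) = {0, 1, 2, 4, 5}
AG ~q: greatest fixpoint, start Z0 = {0, 1, 2, 4, 5}, keep only states in Sat with every successor in Z. Z1 = {0, 1, 4, 5}; fixed.
Sat(AG ~q) = {0, 1, 4, 5}
EG (AG ~q): greatest fixpoint, start Z0 = {0, 1, 4, 5}, keep only states in Sat with some successor in Z. Already a fixed point.
Sat(EG (AG ~q)) = {0, 1, 4, 5}
A[~q U EG (AG ~q)]: least fixpoint, start Z0 = Sat(EG (AG ~q)) = {0, 1, 4, 5}, add states in Sat(~q) with every successor in Z. Already a fixed point.
Sat(A[~q U EG (AG ~q)]) = {0, 1, 4, 5}
3 ∉ Sat(A[~q U EG (AG ~q)]) = {0, 1, 4, 5}, so the formula does not hold at 3.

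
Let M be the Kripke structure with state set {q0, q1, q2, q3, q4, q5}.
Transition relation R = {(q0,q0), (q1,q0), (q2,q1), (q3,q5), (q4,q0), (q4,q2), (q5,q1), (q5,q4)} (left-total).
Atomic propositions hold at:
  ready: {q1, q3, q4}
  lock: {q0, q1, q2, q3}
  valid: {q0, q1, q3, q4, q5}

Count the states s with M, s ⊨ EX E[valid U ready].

E[valid U ready]: least fixpoint, start Z0 = Sat(ready) = {q1, q3, q4}, add states in Sat(valid) with some successor in Z. Z1 = {q1, q3, q4, q5}; fixed.
Sat(E[valid U ready]) = {q1, q3, q4, q5}
Sat(EX E[valid U ready]) = {s : some successor in {q1, q3, q4, q5}} = {q2, q3, q5}
|Sat(EX E[valid U ready])| = |{q2, q3, q5}| = 3.

3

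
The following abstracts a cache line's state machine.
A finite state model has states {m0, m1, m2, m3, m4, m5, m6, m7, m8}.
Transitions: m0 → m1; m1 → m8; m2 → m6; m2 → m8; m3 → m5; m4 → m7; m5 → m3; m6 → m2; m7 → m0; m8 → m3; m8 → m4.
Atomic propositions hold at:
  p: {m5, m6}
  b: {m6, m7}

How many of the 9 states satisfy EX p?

2

Sat(EX p) = {s : some successor in {m5, m6}} = {m2, m3}
|Sat(EX p)| = |{m2, m3}| = 2.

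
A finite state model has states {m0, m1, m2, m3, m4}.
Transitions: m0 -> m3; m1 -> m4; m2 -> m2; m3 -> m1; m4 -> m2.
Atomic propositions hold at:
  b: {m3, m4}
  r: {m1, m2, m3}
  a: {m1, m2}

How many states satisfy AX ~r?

1

Sat(~r) = {m0, m4}
Sat(AX ~r) = {s : every successor in {m0, m4}} = {m1}
|Sat(AX ~r)| = |{m1}| = 1.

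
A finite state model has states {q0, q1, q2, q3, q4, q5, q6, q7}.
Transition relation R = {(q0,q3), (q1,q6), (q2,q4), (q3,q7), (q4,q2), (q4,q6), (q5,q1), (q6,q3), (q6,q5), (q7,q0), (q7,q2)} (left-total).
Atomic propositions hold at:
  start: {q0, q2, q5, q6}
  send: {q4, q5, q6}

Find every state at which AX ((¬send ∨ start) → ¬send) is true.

{q0, q2, q3, q5, q7}

Sat(¬send) = {q0, q1, q2, q3, q7}
Sat(¬send ∨ start) = {q0, q1, q2, q3, q5, q6, q7}
Sat((¬send ∨ start) → ¬send) = {q0, q1, q2, q3, q4, q7}
Sat(AX ((¬send ∨ start) → ¬send)) = {s : every successor in {q0, q1, q2, q3, q4, q7}} = {q0, q2, q3, q5, q7}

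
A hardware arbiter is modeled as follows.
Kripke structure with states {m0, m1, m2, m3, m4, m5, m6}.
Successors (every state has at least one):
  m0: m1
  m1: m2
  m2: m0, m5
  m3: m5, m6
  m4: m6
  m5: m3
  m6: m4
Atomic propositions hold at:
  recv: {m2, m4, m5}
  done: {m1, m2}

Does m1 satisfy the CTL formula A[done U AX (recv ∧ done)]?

Yes

Sat(recv ∧ done) = {m2}
Sat(AX (recv ∧ done)) = {s : every successor in {m2}} = {m1}
A[done U AX (recv ∧ done)]: least fixpoint, start Z0 = Sat(AX (recv ∧ done)) = {m1}, add states in Sat(done) with every successor in Z. Already a fixed point.
Sat(A[done U AX (recv ∧ done)]) = {m1}
m1 ∈ Sat(A[done U AX (recv ∧ done)]) = {m1}, so the formula holds at m1.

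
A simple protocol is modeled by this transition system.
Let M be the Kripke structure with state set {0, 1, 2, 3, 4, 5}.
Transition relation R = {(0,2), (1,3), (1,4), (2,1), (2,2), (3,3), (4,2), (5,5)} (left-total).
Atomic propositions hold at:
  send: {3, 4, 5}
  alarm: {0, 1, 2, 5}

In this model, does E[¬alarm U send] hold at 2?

Sat(¬alarm) = {3, 4}
E[¬alarm U send]: least fixpoint, start Z0 = Sat(send) = {3, 4, 5}, add states in Sat(¬alarm) with some successor in Z. Already a fixed point.
Sat(E[¬alarm U send]) = {3, 4, 5}
2 ∉ Sat(E[¬alarm U send]) = {3, 4, 5}, so the formula does not hold at 2.

No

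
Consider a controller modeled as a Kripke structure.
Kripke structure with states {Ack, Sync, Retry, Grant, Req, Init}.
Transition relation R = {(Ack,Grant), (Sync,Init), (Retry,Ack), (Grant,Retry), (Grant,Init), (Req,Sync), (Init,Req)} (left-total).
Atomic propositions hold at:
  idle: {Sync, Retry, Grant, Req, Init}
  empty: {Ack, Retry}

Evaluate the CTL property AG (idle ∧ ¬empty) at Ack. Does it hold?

No

Sat(¬empty) = {Sync, Grant, Req, Init}
Sat(idle ∧ ¬empty) = {Sync, Grant, Req, Init}
AG (idle ∧ ¬empty): greatest fixpoint, start Z0 = {Sync, Grant, Req, Init}, keep only states in Sat with every successor in Z. Z1 = {Sync, Req, Init}; fixed.
Sat(AG (idle ∧ ¬empty)) = {Sync, Req, Init}
Ack ∉ Sat(AG (idle ∧ ¬empty)) = {Sync, Req, Init}, so the formula does not hold at Ack.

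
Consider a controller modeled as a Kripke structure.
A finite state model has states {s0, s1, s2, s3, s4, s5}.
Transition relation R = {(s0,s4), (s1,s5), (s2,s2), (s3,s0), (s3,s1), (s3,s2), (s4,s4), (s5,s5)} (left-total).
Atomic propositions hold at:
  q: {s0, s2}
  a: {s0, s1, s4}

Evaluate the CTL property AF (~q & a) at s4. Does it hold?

Yes

Sat(~q) = {s1, s3, s4, s5}
Sat(~q & a) = {s1, s4}
AF (~q & a): least fixpoint, start Z0 = {s1, s4}, add states with every successor in Z. Z1 = {s0, s1, s4}; fixed.
Sat(AF (~q & a)) = {s0, s1, s4}
s4 ∈ Sat(AF (~q & a)) = {s0, s1, s4}, so the formula holds at s4.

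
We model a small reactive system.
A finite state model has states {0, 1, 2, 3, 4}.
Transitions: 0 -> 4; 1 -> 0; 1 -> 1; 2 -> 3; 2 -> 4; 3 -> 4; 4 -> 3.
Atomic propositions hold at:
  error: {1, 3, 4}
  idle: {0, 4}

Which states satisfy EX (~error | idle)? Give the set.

{0, 1, 2, 3}

Sat(~error) = {0, 2}
Sat(~error | idle) = {0, 2, 4}
Sat(EX (~error | idle)) = {s : some successor in {0, 2, 4}} = {0, 1, 2, 3}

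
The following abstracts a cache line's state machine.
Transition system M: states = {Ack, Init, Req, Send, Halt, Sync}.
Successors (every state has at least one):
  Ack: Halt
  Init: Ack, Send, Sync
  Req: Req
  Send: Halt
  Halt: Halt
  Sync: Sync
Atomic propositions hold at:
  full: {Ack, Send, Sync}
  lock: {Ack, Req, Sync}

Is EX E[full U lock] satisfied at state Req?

E[full U lock]: least fixpoint, start Z0 = Sat(lock) = {Ack, Req, Sync}, add states in Sat(full) with some successor in Z. Already a fixed point.
Sat(E[full U lock]) = {Ack, Req, Sync}
Sat(EX E[full U lock]) = {s : some successor in {Ack, Req, Sync}} = {Init, Req, Sync}
Req ∈ Sat(EX E[full U lock]) = {Init, Req, Sync}, so the formula holds at Req.

Yes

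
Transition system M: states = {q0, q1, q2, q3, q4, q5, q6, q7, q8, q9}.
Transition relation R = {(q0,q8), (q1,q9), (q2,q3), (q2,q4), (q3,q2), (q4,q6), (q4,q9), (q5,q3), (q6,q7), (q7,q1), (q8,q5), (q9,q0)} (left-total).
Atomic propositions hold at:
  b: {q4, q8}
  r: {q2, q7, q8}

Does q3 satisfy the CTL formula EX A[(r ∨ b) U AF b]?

Sat(r ∨ b) = {q2, q4, q7, q8}
AF b: least fixpoint, start Z0 = {q4, q8}, add states with every successor in Z. Z1 = {q0, q4, q8}; Z2 = {q0, q4, q8, q9}; Z3 = {q0, q1, q4, q8, q9}; Z4 = {q0, q1, q4, q7, q8, q9}; Z5 = {q0, q1, q4, q6, q7, q8, q9}; fixed.
Sat(AF b) = {q0, q1, q4, q6, q7, q8, q9}
A[(r ∨ b) U AF b]: least fixpoint, start Z0 = Sat(AF b) = {q0, q1, q4, q6, q7, q8, q9}, add states in Sat(r ∨ b) with every successor in Z. Already a fixed point.
Sat(A[(r ∨ b) U AF b]) = {q0, q1, q4, q6, q7, q8, q9}
Sat(EX A[(r ∨ b) U AF b]) = {s : some successor in {q0, q1, q4, q6, q7, q8, q9}} = {q0, q1, q2, q4, q6, q7, q9}
q3 ∉ Sat(EX A[(r ∨ b) U AF b]) = {q0, q1, q2, q4, q6, q7, q9}, so the formula does not hold at q3.

No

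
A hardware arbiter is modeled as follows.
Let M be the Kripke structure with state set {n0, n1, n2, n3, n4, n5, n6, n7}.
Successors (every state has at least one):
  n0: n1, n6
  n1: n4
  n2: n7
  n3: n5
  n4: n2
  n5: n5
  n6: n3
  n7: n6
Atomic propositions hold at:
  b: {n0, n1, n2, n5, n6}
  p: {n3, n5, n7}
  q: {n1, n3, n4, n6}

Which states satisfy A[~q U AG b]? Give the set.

Sat(~q) = {n0, n2, n5, n7}
AG b: greatest fixpoint, start Z0 = {n0, n1, n2, n5, n6}, keep only states in Sat with every successor in Z. Z1 = {n0, n5}; Z2 = {n5}; fixed.
Sat(AG b) = {n5}
A[~q U AG b]: least fixpoint, start Z0 = Sat(AG b) = {n5}, add states in Sat(~q) with every successor in Z. Already a fixed point.
Sat(A[~q U AG b]) = {n5}

{n5}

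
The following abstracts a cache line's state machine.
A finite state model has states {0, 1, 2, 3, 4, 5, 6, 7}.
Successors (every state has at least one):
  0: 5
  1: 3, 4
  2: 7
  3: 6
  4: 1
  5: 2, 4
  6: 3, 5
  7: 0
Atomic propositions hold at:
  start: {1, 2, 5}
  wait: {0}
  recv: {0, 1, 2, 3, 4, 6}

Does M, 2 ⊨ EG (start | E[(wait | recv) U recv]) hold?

Sat(wait | recv) = {0, 1, 2, 3, 4, 6}
E[(wait | recv) U recv]: least fixpoint, start Z0 = Sat(recv) = {0, 1, 2, 3, 4, 6}, add states in Sat(wait | recv) with some successor in Z. Already a fixed point.
Sat(E[(wait | recv) U recv]) = {0, 1, 2, 3, 4, 6}
Sat(start | E[(wait | recv) U recv]) = {0, 1, 2, 3, 4, 5, 6}
EG (start | E[(wait | recv) U recv]): greatest fixpoint, start Z0 = {0, 1, 2, 3, 4, 5, 6}, keep only states in Sat with some successor in Z. Z1 = {0, 1, 3, 4, 5, 6}; fixed.
Sat(EG (start | E[(wait | recv) U recv])) = {0, 1, 3, 4, 5, 6}
2 ∉ Sat(EG (start | E[(wait | recv) U recv])) = {0, 1, 3, 4, 5, 6}, so the formula does not hold at 2.

No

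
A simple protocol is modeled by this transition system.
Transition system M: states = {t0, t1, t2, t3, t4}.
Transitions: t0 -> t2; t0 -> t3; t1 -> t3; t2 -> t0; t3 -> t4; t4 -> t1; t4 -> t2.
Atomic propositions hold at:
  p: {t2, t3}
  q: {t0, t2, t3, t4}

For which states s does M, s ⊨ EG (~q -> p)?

Sat(~q) = {t1}
Sat(~q -> p) = {t0, t2, t3, t4}
EG (~q -> p): greatest fixpoint, start Z0 = {t0, t2, t3, t4}, keep only states in Sat with some successor in Z. Already a fixed point.
Sat(EG (~q -> p)) = {t0, t2, t3, t4}

{t0, t2, t3, t4}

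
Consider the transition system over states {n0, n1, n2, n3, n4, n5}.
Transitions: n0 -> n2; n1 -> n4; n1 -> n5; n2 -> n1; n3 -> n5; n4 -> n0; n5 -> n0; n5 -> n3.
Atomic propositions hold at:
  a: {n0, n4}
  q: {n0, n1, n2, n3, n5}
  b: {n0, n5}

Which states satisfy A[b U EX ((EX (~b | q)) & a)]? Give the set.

Sat(~b) = {n1, n2, n3, n4}
Sat(~b | q) = {n0, n1, n2, n3, n4, n5}
Sat(EX (~b | q)) = {s : some successor in {n0, n1, n2, n3, n4, n5}} = {n0, n1, n2, n3, n4, n5}
Sat((EX (~b | q)) & a) = {n0, n4}
Sat(EX ((EX (~b | q)) & a)) = {s : some successor in {n0, n4}} = {n1, n4, n5}
A[b U EX ((EX (~b | q)) & a)]: least fixpoint, start Z0 = Sat(EX ((EX (~b | q)) & a)) = {n1, n4, n5}, add states in Sat(b) with every successor in Z. Already a fixed point.
Sat(A[b U EX ((EX (~b | q)) & a)]) = {n1, n4, n5}

{n1, n4, n5}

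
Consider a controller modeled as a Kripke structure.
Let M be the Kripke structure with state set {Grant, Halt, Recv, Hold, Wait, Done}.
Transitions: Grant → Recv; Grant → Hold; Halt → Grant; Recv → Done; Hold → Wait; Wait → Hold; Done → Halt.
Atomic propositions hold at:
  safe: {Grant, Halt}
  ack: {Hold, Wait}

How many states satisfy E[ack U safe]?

2

E[ack U safe]: least fixpoint, start Z0 = Sat(safe) = {Grant, Halt}, add states in Sat(ack) with some successor in Z. Already a fixed point.
Sat(E[ack U safe]) = {Grant, Halt}
|Sat(E[ack U safe])| = |{Grant, Halt}| = 2.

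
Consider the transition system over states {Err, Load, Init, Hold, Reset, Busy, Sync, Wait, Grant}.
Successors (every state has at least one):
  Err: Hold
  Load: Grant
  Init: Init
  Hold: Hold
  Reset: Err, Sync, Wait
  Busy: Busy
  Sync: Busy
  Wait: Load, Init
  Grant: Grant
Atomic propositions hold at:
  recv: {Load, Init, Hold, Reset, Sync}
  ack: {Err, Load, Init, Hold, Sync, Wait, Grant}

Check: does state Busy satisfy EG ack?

EG ack: greatest fixpoint, start Z0 = {Err, Load, Init, Hold, Sync, Wait, Grant}, keep only states in Sat with some successor in Z. Z1 = {Err, Load, Init, Hold, Wait, Grant}; fixed.
Sat(EG ack) = {Err, Load, Init, Hold, Wait, Grant}
Busy ∉ Sat(EG ack) = {Err, Load, Init, Hold, Wait, Grant}, so the formula does not hold at Busy.

No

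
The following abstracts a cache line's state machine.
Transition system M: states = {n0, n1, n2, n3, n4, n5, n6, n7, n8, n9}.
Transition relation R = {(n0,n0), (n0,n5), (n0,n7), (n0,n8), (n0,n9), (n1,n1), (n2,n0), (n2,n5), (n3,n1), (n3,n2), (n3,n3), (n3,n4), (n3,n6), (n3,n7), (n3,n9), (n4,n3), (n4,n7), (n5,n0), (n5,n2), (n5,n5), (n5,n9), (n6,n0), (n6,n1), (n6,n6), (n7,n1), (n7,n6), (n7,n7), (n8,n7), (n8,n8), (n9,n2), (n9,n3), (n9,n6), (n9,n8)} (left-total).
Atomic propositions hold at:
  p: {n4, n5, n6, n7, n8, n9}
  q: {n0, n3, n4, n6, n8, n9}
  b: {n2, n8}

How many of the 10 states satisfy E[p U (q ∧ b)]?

Sat(q ∧ b) = {n8}
E[p U (q ∧ b)]: least fixpoint, start Z0 = Sat((q ∧ b)) = {n8}, add states in Sat(p) with some successor in Z. Z1 = {n8, n9}; Z2 = {n5, n8, n9}; fixed.
Sat(E[p U (q ∧ b)]) = {n5, n8, n9}
|Sat(E[p U (q ∧ b)])| = |{n5, n8, n9}| = 3.

3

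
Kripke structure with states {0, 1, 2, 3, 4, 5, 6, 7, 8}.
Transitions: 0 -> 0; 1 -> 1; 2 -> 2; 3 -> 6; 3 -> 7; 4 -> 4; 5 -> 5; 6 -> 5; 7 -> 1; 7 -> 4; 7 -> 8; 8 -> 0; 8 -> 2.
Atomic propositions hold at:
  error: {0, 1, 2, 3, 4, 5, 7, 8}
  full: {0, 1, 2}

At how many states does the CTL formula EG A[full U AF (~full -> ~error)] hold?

Sat(~full) = {3, 4, 5, 6, 7, 8}
Sat(~error) = {6}
Sat(~full -> ~error) = {0, 1, 2, 6}
AF (~full -> ~error): least fixpoint, start Z0 = {0, 1, 2, 6}, add states with every successor in Z. Z1 = {0, 1, 2, 6, 8}; fixed.
Sat(AF (~full -> ~error)) = {0, 1, 2, 6, 8}
A[full U AF (~full -> ~error)]: least fixpoint, start Z0 = Sat(AF (~full -> ~error)) = {0, 1, 2, 6, 8}, add states in Sat(full) with every successor in Z. Already a fixed point.
Sat(A[full U AF (~full -> ~error)]) = {0, 1, 2, 6, 8}
EG A[full U AF (~full -> ~error)]: greatest fixpoint, start Z0 = {0, 1, 2, 6, 8}, keep only states in Sat with some successor in Z. Z1 = {0, 1, 2, 8}; fixed.
Sat(EG A[full U AF (~full -> ~error)]) = {0, 1, 2, 8}
|Sat(EG A[full U AF (~full -> ~error)])| = |{0, 1, 2, 8}| = 4.

4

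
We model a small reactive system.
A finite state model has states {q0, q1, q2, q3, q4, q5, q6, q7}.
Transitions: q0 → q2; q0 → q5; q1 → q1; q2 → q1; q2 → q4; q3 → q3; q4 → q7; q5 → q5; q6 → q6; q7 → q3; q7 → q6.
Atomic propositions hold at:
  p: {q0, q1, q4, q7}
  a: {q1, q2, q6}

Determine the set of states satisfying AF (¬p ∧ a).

{q2, q6}

Sat(¬p) = {q2, q3, q5, q6}
Sat(¬p ∧ a) = {q2, q6}
AF (¬p ∧ a): least fixpoint, start Z0 = {q2, q6}, add states with every successor in Z. Already a fixed point.
Sat(AF (¬p ∧ a)) = {q2, q6}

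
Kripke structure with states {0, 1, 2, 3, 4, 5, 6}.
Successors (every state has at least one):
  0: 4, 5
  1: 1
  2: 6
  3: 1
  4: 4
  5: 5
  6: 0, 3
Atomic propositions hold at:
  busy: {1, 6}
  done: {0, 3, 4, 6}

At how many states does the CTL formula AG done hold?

1

AG done: greatest fixpoint, start Z0 = {0, 3, 4, 6}, keep only states in Sat with every successor in Z. Z1 = {4, 6}; Z2 = {4}; fixed.
Sat(AG done) = {4}
|Sat(AG done)| = |{4}| = 1.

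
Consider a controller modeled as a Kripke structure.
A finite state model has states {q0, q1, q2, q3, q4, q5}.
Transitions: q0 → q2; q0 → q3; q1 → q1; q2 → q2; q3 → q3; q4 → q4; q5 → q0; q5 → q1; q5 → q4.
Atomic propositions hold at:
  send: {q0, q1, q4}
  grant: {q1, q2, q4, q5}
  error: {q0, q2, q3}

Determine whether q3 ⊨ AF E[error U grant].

E[error U grant]: least fixpoint, start Z0 = Sat(grant) = {q1, q2, q4, q5}, add states in Sat(error) with some successor in Z. Z1 = {q0, q1, q2, q4, q5}; fixed.
Sat(E[error U grant]) = {q0, q1, q2, q4, q5}
AF E[error U grant]: least fixpoint, start Z0 = {q0, q1, q2, q4, q5}, add states with every successor in Z. Already a fixed point.
Sat(AF E[error U grant]) = {q0, q1, q2, q4, q5}
q3 ∉ Sat(AF E[error U grant]) = {q0, q1, q2, q4, q5}, so the formula does not hold at q3.

No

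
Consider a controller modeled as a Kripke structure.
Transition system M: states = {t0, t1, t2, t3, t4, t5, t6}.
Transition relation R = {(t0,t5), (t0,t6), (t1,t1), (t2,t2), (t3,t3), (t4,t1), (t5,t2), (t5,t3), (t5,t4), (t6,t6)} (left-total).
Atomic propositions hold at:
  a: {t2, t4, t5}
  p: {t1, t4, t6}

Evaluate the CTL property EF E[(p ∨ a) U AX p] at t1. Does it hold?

Sat(p ∨ a) = {t1, t2, t4, t5, t6}
Sat(AX p) = {s : every successor in {t1, t4, t6}} = {t1, t4, t6}
E[(p ∨ a) U AX p]: least fixpoint, start Z0 = Sat(AX p) = {t1, t4, t6}, add states in Sat(p ∨ a) with some successor in Z. Z1 = {t1, t4, t5, t6}; fixed.
Sat(E[(p ∨ a) U AX p]) = {t1, t4, t5, t6}
EF E[(p ∨ a) U AX p]: least fixpoint, start Z0 = {t1, t4, t5, t6}, add states with some successor in Z. Z1 = {t0, t1, t4, t5, t6}; fixed.
Sat(EF E[(p ∨ a) U AX p]) = {t0, t1, t4, t5, t6}
t1 ∈ Sat(EF E[(p ∨ a) U AX p]) = {t0, t1, t4, t5, t6}, so the formula holds at t1.

Yes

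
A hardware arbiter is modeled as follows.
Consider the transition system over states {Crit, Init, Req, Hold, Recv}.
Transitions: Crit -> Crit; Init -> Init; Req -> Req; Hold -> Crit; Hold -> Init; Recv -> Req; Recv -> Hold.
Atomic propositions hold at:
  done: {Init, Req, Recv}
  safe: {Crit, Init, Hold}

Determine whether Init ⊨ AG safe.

Yes

AG safe: greatest fixpoint, start Z0 = {Crit, Init, Hold}, keep only states in Sat with every successor in Z. Already a fixed point.
Sat(AG safe) = {Crit, Init, Hold}
Init ∈ Sat(AG safe) = {Crit, Init, Hold}, so the formula holds at Init.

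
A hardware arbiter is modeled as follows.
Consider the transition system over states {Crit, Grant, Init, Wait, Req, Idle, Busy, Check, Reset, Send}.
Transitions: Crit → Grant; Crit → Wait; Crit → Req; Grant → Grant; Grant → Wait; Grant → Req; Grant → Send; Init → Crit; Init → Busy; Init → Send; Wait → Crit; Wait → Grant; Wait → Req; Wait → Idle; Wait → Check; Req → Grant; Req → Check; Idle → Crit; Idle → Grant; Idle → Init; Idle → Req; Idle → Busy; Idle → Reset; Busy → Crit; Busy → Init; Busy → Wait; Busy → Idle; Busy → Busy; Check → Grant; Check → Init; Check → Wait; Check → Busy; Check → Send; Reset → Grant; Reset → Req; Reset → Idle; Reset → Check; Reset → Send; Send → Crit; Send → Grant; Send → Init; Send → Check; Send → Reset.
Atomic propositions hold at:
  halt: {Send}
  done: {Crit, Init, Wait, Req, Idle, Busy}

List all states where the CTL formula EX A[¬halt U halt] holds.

Sat(¬halt) = {Crit, Grant, Init, Wait, Req, Idle, Busy, Check, Reset}
A[¬halt U halt]: least fixpoint, start Z0 = Sat(halt) = {Send}, add states in Sat(¬halt) with every successor in Z. Already a fixed point.
Sat(A[¬halt U halt]) = {Send}
Sat(EX A[¬halt U halt]) = {s : some successor in {Send}} = {Grant, Init, Check, Reset}

{Grant, Init, Check, Reset}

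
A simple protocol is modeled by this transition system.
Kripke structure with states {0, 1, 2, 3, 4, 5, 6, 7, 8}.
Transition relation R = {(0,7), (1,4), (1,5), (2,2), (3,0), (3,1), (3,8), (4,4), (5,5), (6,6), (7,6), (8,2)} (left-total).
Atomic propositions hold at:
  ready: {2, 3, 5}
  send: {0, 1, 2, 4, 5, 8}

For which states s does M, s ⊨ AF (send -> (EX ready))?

Sat(EX ready) = {s : some successor in {2, 3, 5}} = {1, 2, 5, 8}
Sat(send -> (EX ready)) = {1, 2, 3, 5, 6, 7, 8}
AF (send -> (EX ready)): least fixpoint, start Z0 = {1, 2, 3, 5, 6, 7, 8}, add states with every successor in Z. Z1 = {0, 1, 2, 3, 5, 6, 7, 8}; fixed.
Sat(AF (send -> (EX ready))) = {0, 1, 2, 3, 5, 6, 7, 8}

{0, 1, 2, 3, 5, 6, 7, 8}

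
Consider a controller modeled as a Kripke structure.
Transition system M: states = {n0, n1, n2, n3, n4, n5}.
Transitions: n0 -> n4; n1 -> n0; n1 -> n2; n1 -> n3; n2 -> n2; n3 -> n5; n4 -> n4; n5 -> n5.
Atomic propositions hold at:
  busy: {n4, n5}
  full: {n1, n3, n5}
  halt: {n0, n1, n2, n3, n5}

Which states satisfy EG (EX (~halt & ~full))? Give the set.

Sat(~halt) = {n4}
Sat(~full) = {n0, n2, n4}
Sat(~halt & ~full) = {n4}
Sat(EX (~halt & ~full)) = {s : some successor in {n4}} = {n0, n4}
EG (EX (~halt & ~full)): greatest fixpoint, start Z0 = {n0, n4}, keep only states in Sat with some successor in Z. Already a fixed point.
Sat(EG (EX (~halt & ~full))) = {n0, n4}

{n0, n4}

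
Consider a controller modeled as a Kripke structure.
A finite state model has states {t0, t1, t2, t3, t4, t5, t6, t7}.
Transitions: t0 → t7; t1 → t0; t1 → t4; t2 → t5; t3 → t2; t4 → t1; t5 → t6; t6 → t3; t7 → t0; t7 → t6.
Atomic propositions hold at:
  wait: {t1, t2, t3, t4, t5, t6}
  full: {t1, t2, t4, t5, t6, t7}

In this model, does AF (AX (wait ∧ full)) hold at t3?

Sat(wait ∧ full) = {t1, t2, t4, t5, t6}
Sat(AX (wait ∧ full)) = {s : every successor in {t1, t2, t4, t5, t6}} = {t2, t3, t4, t5}
AF (AX (wait ∧ full)): least fixpoint, start Z0 = {t2, t3, t4, t5}, add states with every successor in Z. Z1 = {t2, t3, t4, t5, t6}; fixed.
Sat(AF (AX (wait ∧ full))) = {t2, t3, t4, t5, t6}
t3 ∈ Sat(AF (AX (wait ∧ full))) = {t2, t3, t4, t5, t6}, so the formula holds at t3.

Yes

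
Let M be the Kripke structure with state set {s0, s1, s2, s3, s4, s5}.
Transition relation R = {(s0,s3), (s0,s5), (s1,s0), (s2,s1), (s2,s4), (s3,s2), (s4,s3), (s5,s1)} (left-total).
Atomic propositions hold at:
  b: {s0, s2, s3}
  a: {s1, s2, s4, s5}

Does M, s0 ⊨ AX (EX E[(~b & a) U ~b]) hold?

Sat(~b) = {s1, s4, s5}
Sat(~b & a) = {s1, s4, s5}
E[(~b & a) U ~b]: least fixpoint, start Z0 = Sat(~b) = {s1, s4, s5}, add states in Sat(~b & a) with some successor in Z. Already a fixed point.
Sat(E[(~b & a) U ~b]) = {s1, s4, s5}
Sat(EX E[(~b & a) U ~b]) = {s : some successor in {s1, s4, s5}} = {s0, s2, s5}
Sat(AX (EX E[(~b & a) U ~b])) = {s : every successor in {s0, s2, s5}} = {s1, s3}
s0 ∉ Sat(AX (EX E[(~b & a) U ~b])) = {s1, s3}, so the formula does not hold at s0.

No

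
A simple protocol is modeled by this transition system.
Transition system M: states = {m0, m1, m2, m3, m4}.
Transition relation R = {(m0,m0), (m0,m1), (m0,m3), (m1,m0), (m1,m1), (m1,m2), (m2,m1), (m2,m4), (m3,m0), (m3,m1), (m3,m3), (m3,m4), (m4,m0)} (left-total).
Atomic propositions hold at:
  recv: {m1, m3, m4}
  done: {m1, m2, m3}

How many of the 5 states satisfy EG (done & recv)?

Sat(done & recv) = {m1, m3}
EG (done & recv): greatest fixpoint, start Z0 = {m1, m3}, keep only states in Sat with some successor in Z. Already a fixed point.
Sat(EG (done & recv)) = {m1, m3}
|Sat(EG (done & recv))| = |{m1, m3}| = 2.

2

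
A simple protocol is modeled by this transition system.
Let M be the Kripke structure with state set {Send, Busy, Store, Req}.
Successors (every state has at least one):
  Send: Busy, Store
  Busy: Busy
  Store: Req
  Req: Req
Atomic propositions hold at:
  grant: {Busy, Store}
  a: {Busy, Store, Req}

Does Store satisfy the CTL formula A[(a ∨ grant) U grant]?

Yes

Sat(a ∨ grant) = {Busy, Store, Req}
A[(a ∨ grant) U grant]: least fixpoint, start Z0 = Sat(grant) = {Busy, Store}, add states in Sat(a ∨ grant) with every successor in Z. Already a fixed point.
Sat(A[(a ∨ grant) U grant]) = {Busy, Store}
Store ∈ Sat(A[(a ∨ grant) U grant]) = {Busy, Store}, so the formula holds at Store.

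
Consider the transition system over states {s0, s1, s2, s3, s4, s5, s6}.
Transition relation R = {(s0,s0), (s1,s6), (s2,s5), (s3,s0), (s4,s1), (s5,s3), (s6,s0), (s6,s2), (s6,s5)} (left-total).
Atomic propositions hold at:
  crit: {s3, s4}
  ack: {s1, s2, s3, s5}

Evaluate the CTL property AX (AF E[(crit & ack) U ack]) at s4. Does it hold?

Sat(crit & ack) = {s3}
E[(crit & ack) U ack]: least fixpoint, start Z0 = Sat(ack) = {s1, s2, s3, s5}, add states in Sat(crit & ack) with some successor in Z. Already a fixed point.
Sat(E[(crit & ack) U ack]) = {s1, s2, s3, s5}
AF E[(crit & ack) U ack]: least fixpoint, start Z0 = {s1, s2, s3, s5}, add states with every successor in Z. Z1 = {s1, s2, s3, s4, s5}; fixed.
Sat(AF E[(crit & ack) U ack]) = {s1, s2, s3, s4, s5}
Sat(AX (AF E[(crit & ack) U ack])) = {s : every successor in {s1, s2, s3, s4, s5}} = {s2, s4, s5}
s4 ∈ Sat(AX (AF E[(crit & ack) U ack])) = {s2, s4, s5}, so the formula holds at s4.

Yes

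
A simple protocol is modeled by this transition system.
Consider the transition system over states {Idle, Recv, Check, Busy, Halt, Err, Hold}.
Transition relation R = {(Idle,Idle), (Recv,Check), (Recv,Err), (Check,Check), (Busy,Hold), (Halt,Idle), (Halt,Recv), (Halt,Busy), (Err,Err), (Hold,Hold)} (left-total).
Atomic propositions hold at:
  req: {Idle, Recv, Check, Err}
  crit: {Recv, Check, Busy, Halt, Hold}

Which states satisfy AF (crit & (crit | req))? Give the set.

Sat(crit | req) = {Idle, Recv, Check, Busy, Halt, Err, Hold}
Sat(crit & (crit | req)) = {Recv, Check, Busy, Halt, Hold}
AF (crit & (crit | req)): least fixpoint, start Z0 = {Recv, Check, Busy, Halt, Hold}, add states with every successor in Z. Already a fixed point.
Sat(AF (crit & (crit | req))) = {Recv, Check, Busy, Halt, Hold}

{Recv, Check, Busy, Halt, Hold}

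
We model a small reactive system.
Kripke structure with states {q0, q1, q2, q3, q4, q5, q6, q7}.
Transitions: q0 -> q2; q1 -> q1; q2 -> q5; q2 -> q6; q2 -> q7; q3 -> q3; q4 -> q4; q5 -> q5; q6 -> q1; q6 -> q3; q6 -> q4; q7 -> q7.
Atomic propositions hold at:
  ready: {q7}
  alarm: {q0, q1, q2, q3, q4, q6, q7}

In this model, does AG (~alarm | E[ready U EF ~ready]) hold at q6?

Sat(~alarm) = {q5}
Sat(~ready) = {q0, q1, q2, q3, q4, q5, q6}
EF ~ready: least fixpoint, start Z0 = {q0, q1, q2, q3, q4, q5, q6}, add states with some successor in Z. Already a fixed point.
Sat(EF ~ready) = {q0, q1, q2, q3, q4, q5, q6}
E[ready U EF ~ready]: least fixpoint, start Z0 = Sat(EF ~ready) = {q0, q1, q2, q3, q4, q5, q6}, add states in Sat(ready) with some successor in Z. Already a fixed point.
Sat(E[ready U EF ~ready]) = {q0, q1, q2, q3, q4, q5, q6}
Sat(~alarm | E[ready U EF ~ready]) = {q0, q1, q2, q3, q4, q5, q6}
AG (~alarm | E[ready U EF ~ready]): greatest fixpoint, start Z0 = {q0, q1, q2, q3, q4, q5, q6}, keep only states in Sat with every successor in Z. Z1 = {q0, q1, q3, q4, q5, q6}; Z2 = {q1, q3, q4, q5, q6}; fixed.
Sat(AG (~alarm | E[ready U EF ~ready])) = {q1, q3, q4, q5, q6}
q6 ∈ Sat(AG (~alarm | E[ready U EF ~ready])) = {q1, q3, q4, q5, q6}, so the formula holds at q6.

Yes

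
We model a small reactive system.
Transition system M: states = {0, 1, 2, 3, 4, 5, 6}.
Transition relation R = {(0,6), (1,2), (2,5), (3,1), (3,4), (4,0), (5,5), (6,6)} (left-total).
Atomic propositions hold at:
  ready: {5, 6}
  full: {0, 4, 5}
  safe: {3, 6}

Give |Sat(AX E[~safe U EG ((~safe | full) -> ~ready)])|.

Sat(~safe) = {0, 1, 2, 4, 5}
Sat(~safe | full) = {0, 1, 2, 4, 5}
Sat(~ready) = {0, 1, 2, 3, 4}
Sat((~safe | full) -> ~ready) = {0, 1, 2, 3, 4, 6}
EG ((~safe | full) -> ~ready): greatest fixpoint, start Z0 = {0, 1, 2, 3, 4, 6}, keep only states in Sat with some successor in Z. Z1 = {0, 1, 3, 4, 6}; Z2 = {0, 3, 4, 6}; fixed.
Sat(EG ((~safe | full) -> ~ready)) = {0, 3, 4, 6}
E[~safe U EG ((~safe | full) -> ~ready)]: least fixpoint, start Z0 = Sat(EG ((~safe | full) -> ~ready)) = {0, 3, 4, 6}, add states in Sat(~safe) with some successor in Z. Already a fixed point.
Sat(E[~safe U EG ((~safe | full) -> ~ready)]) = {0, 3, 4, 6}
Sat(AX E[~safe U EG ((~safe | full) -> ~ready)]) = {s : every successor in {0, 3, 4, 6}} = {0, 4, 6}
|Sat(AX E[~safe U EG ((~safe | full) -> ~ready)])| = |{0, 4, 6}| = 3.

3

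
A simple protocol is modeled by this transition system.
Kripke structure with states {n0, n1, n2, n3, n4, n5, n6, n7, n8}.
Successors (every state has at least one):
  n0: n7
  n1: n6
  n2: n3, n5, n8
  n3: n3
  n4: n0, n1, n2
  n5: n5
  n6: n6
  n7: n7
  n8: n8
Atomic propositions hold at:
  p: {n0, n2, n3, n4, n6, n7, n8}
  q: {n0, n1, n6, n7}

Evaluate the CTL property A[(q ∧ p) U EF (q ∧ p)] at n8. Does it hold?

Sat(q ∧ p) = {n0, n6, n7}
EF (q ∧ p): least fixpoint, start Z0 = {n0, n6, n7}, add states with some successor in Z. Z1 = {n0, n1, n4, n6, n7}; fixed.
Sat(EF (q ∧ p)) = {n0, n1, n4, n6, n7}
A[(q ∧ p) U EF (q ∧ p)]: least fixpoint, start Z0 = Sat(EF (q ∧ p)) = {n0, n1, n4, n6, n7}, add states in Sat(q ∧ p) with every successor in Z. Already a fixed point.
Sat(A[(q ∧ p) U EF (q ∧ p)]) = {n0, n1, n4, n6, n7}
n8 ∉ Sat(A[(q ∧ p) U EF (q ∧ p)]) = {n0, n1, n4, n6, n7}, so the formula does not hold at n8.

No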